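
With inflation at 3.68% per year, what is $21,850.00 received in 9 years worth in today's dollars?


Formula: Real value = nominal / (1 + inflation)^years
Price level: (1 + 0.0368)^9 = 1.384379
Real value = $21,850.00 / 1.384379 = $15,783.25

$15,783.25


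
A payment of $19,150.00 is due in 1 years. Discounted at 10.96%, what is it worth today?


Formula: PV = FV / (1 + r)^n
Substituting: PV = $19,150.00 / (1 + 0.1096)^1
Discount factor: (1.1096)^1 = 1.1096
PV = $19,150.00 / 1.1096 = $17,258.47

$17,258.47


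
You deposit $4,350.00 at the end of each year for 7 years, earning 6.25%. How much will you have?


Formula: FV = PMT * ((1+r)^n - 1) / r
Growth factor: (1 + 0.0625)^7 = 1.528631
Numerator: 1.528631 - 1 = 0.528631
FV = $4,350.00 * 0.528631 / 0.0625 = $36,792.70

$36,792.70


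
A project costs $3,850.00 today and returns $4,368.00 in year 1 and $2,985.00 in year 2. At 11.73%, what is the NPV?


Formula: NPV = C0 + C1/(1+r) + C2/(1+r)^2
Discount C1: $4,368.00 / (1 + 0.1173) = $3,909.42
Discount C2: $2,985.00 / (1 + 0.1173)^2 = $2,391.14
NPV = -$3,850.00 + $3,909.42 + $2,391.14 = $2,450.56

$2,450.56


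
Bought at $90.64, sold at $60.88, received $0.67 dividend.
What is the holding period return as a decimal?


Formula: HPR = (P1 - P0 + D) / P0
Gain: $60.88 - $90.64 + $0.67 = -$29.09
HPR = -$29.09 / $90.64 = -0.3209

-0.3209


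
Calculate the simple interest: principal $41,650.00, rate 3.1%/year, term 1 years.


Formula: I = P * r * t
Substituting: I = $41,650.00 * 0.031 * 1
Step: I = $41,650.00 * 0.031
I = $1,291.15

$1,291.15


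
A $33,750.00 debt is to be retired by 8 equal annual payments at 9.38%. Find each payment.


Formula: PMT = PV * r / (1 - (1+r)^(-n))
Denominator: 1 - (1 + 0.0938)^(-8) = 0.511914
Numerator: $33,750.00 * 0.0938 = 3165.75
PMT = 3165.75 / 0.511914 = $6,184.15

$6,184.15


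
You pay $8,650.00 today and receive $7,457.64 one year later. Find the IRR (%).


Formula: IRR = C1/C0 - 1
Substituting: IRR = $7,457.64 / $8,650.00 - 1
Ratio: 0.862155 - 1 = -0.137845
IRR = -13.7845%

-13.7845%


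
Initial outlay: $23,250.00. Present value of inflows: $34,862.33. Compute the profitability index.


Formula: PI = PV(cash flows) / initial investment
Substituting: PI = $34,862.33 / $23,250.00
PI = 1.4995

1.4995


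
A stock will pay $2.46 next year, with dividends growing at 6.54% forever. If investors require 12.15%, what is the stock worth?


Formula: P = D1 / (r - g)
Spread: r - g = 0.1215 - 0.0654 = 0.0561
Substituting: P = $2.46 / 0.0561
P = $43.85

$43.85


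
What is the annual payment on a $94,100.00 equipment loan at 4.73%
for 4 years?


Formula: PMT = PV * r / (1 - (1+r)^(-n))
Denominator: 1 - (1 + 0.0473)^(-4) = 0.168781
Numerator: $94,100.00 * 0.0473 = 4450.93
PMT = 4450.93 / 0.168781 = $26,371.07

$26,371.07


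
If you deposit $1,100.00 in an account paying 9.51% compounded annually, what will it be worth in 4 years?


Formula: FV = P * (1 + r)^n
Substituting: FV = $1,100.00 * (1 + 0.0951)^4
Growth factor: (1.0951)^4 = 1.438186
FV = $1,100.00 * 1.438186 = $1,582.00

$1,582.00


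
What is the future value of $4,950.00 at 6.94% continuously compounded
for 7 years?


Formula: FV = P * e^(r*t)
Exponent: r*t = 0.0694 * 7 = 0.4858
e^(0.4858) = 1.625475
FV = $4,950.00 * 1.625475 = $8,046.10

$8,046.10


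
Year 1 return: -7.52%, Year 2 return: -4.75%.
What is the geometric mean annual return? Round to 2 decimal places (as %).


Formula: Geometric mean = ((1+r1)*(1+r2))^(1/2) - 1
Product: (1 + -0.0752) * (1 + -0.0475) = 0.9248 * 0.9525 = 0.880872
Square root: 0.880872^0.5 = 0.938548
Geometric mean = 0.938548 - 1 = -0.061452
As percentage: -6.15%

-6.15%


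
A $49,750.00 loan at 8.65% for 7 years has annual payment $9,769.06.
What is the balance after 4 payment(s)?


Formula: Balance = PV*(1+r)^k - PMT*((1+r)^k - 1)/r
Growth: (1 + 0.0865)^4 = 1.393538
Accumulated factor: ((1+r)^k - 1)/r = 4.549576
Balance = $49,750.00 * 1.393538 - $9,769.06 * 4.549576
Balance = $24,883.45

$24,883.45


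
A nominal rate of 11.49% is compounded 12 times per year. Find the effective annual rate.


Formula: EAR = (1 + r/m)^m - 1
Period rate: r/m = 0.1149 / 12 = 0.009575
Compounding: (1 + 0.009575)^12 = 1.121148
EAR = 1.121148 - 1 = 0.121148

0.121148


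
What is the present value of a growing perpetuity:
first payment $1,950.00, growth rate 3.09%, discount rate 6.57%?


Formula: PV = C / (r - g)
Spread: r - g = 0.0657 - 0.0309 = 0.0348
Substituting: PV = $1,950.00 / 0.0348
PV = $56,034.48

$56,034.48


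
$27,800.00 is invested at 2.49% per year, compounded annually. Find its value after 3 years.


Formula: FV = P * (1 + r)^n
Substituting: FV = $27,800.00 * (1 + 0.0249)^3
Growth factor: (1.0249)^3 = 1.076575
FV = $27,800.00 * 1.076575 = $29,928.80

$29,928.80


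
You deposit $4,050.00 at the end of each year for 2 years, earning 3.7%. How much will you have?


Formula: FV = PMT * ((1+r)^n - 1) / r
Growth factor: (1 + 0.037)^2 = 1.075369
Numerator: 1.075369 - 1 = 0.075369
FV = $4,050.00 * 0.075369 / 0.037 = $8,249.85

$8,249.85


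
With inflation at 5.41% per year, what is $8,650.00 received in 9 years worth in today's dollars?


Formula: Real value = nominal / (1 + inflation)^years
Price level: (1 + 0.0541)^9 = 1.606706
Real value = $8,650.00 / 1.606706 = $5,383.69

$5,383.69


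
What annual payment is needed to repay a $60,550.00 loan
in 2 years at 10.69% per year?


Formula: PMT = PV * r / (1 - (1+r)^(-n))
Denominator: 1 - (1 + 0.1069)^(-2) = 0.183825
Numerator: $60,550.00 * 0.1069 = 6472.795
PMT = 6472.795 / 0.183825 = $35,211.70

$35,211.70


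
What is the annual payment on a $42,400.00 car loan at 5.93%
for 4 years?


Formula: PMT = PV * r / (1 - (1+r)^(-n))
Denominator: 1 - (1 + 0.0593)^(-4) = 0.205811
Numerator: $42,400.00 * 0.0593 = 2514.32
PMT = 2514.32 / 0.205811 = $12,216.67

$12,216.67


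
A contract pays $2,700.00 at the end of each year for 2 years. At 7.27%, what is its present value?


Formula: PV = PMT * (1 - (1+r)^(-n)) / r
Discount factor: (1 + 0.0727)^(-2) = 0.869047
Bracket: 1 - 0.869047 = 0.130953
PV = $2,700.00 * 0.130953 / 0.0727 = $4,863.44

$4,863.44


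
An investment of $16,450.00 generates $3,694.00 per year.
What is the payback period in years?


Formula: Payback = investment / annual cash flow
Substituting: Payback = $16,450.00 / $3,694.00
Payback = 4.4532 years

4.4532 years


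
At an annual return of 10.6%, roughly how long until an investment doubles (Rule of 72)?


Formula: Years ≈ 72 / r
Substituting: Years ≈ 72 / 10.6
Years ≈ 6.8

6.8 years


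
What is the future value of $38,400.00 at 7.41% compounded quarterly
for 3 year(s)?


Formula: FV = P * (1 + r/m)^(m*t)
Period rate: r/m = 0.0741 / 4 = 0.018525
Total periods: m*t = 4 * 3 = 12
Growth factor: (1 + 0.018525)^12 = 1.246408
FV = $38,400.00 * 1.246408 = $47,862.08

$47,862.08


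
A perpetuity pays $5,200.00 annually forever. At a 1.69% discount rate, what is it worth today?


Formula: PV = C / r
Substituting: PV = $5,200.00 / 0.0169
PV = $307,692.31

$307,692.31


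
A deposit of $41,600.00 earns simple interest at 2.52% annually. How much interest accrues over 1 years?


Formula: I = P * r * t
Substituting: I = $41,600.00 * 0.0252 * 1
Step: I = $41,600.00 * 0.0252
I = $1,048.32

$1,048.32


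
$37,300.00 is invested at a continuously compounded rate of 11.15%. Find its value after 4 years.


Formula: FV = P * e^(r*t)
Exponent: r*t = 0.1115 * 4 = 0.446
e^(0.446) = 1.562051
FV = $37,300.00 * 1.562051 = $58,264.52

$58,264.52


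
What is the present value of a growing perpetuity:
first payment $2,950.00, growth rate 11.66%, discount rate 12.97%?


Formula: PV = C / (r - g)
Spread: r - g = 0.1297 - 0.1166 = 0.0131
Substituting: PV = $2,950.00 / 0.0131
PV = $225,190.84

$225,190.84


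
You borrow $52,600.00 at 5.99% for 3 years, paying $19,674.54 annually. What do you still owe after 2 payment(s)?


Formula: Balance = PV*(1+r)^k - PMT*((1+r)^k - 1)/r
Growth: (1 + 0.0599)^2 = 1.123388
Accumulated factor: ((1+r)^k - 1)/r = 2.0599
Balance = $52,600.00 * 1.123388 - $19,674.54 * 2.0599
Balance = $18,562.62

$18,562.62


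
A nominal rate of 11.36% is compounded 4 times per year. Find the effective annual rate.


Formula: EAR = (1 + r/m)^m - 1
Period rate: r/m = 0.1136 / 4 = 0.0284
Compounding: (1 + 0.0284)^4 = 1.118532
EAR = 1.118532 - 1 = 0.118532

0.118532


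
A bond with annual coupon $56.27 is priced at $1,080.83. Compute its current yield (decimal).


Formula: Current yield = annual coupon / price
Substituting: CY = $56.27 / $1,080.83
CY = 0.052062

0.052062


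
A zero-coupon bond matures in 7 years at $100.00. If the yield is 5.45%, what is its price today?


Formula: Price = FV / (1 + r)^n
Substituting: Price = $100.00 / (1 + 0.0545)^7
Discount factor: (1.0545)^7 = 1.44986
Price = $100.00 / 1.44986 = $68.97

$68.97


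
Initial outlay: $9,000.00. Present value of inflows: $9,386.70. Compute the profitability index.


Formula: PI = PV(cash flows) / initial investment
Substituting: PI = $9,386.70 / $9,000.00
PI = 1.043

1.043


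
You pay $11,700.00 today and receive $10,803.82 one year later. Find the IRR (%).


Formula: IRR = C1/C0 - 1
Substituting: IRR = $10,803.82 / $11,700.00 - 1
Ratio: 0.923403 - 1 = -0.076597
IRR = -7.6597%

-7.6597%


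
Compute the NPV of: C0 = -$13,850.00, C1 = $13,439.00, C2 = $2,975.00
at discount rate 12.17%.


Formula: NPV = C0 + C1/(1+r) + C2/(1+r)^2
Discount C1: $13,439.00 / (1 + 0.1217) = $11,980.92
Discount C2: $2,975.00 / (1 + 0.1217)^2 = $2,364.47
NPV = -$13,850.00 + $11,980.92 + $2,364.47 = $495.39

$495.39


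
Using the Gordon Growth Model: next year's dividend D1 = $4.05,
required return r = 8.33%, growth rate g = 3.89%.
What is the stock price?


Formula: P = D1 / (r - g)
Spread: r - g = 0.0833 - 0.0389 = 0.0444
Substituting: P = $4.05 / 0.0444
P = $91.22

$91.22


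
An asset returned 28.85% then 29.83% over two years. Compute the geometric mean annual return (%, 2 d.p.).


Formula: Geometric mean = ((1+r1)*(1+r2))^(1/2) - 1
Product: (1 + 0.2885) * (1 + 0.2983) = 1.2885 * 1.2983 = 1.67286
Square root: 1.67286^0.5 = 1.293391
Geometric mean = 1.293391 - 1 = 0.293391
As percentage: 29.34%

29.34%


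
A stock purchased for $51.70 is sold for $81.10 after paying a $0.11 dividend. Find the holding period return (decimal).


Formula: HPR = (P1 - P0 + D) / P0
Gain: $81.10 - $51.70 + $0.11 = $29.51
HPR = $29.51 / $51.70 = 0.5708

0.5708


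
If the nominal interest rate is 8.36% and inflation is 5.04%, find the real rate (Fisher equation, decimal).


Formula: (1 + r_real) = (1 + r_nom) / (1 + inflation)
Substituting: (1 + r_real) = 1.0836 / 1.0504
(1 + r_real) = 1.031607
r_real = 1.031607 - 1 = 0.031607

0.031607


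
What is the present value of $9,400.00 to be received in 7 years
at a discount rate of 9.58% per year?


Formula: PV = FV / (1 + r)^n
Substituting: PV = $9,400.00 / (1 + 0.0958)^7
Discount factor: (1.0958)^7 = 1.897226
PV = $9,400.00 / 1.897226 = $4,954.60

$4,954.60


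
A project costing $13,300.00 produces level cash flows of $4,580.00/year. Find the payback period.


Formula: Payback = investment / annual cash flow
Substituting: Payback = $13,300.00 / $4,580.00
Payback = 2.9039 years

2.9039 years


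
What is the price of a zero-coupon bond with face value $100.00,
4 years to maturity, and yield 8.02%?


Formula: Price = FV / (1 + r)^n
Substituting: Price = $100.00 / (1 + 0.0802)^4
Discount factor: (1.0802)^4 = 1.361497
Price = $100.00 / 1.361497 = $73.45

$73.45


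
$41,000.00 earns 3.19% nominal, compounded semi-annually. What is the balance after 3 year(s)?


Formula: FV = P * (1 + r/m)^(m*t)
Period rate: r/m = 0.0319 / 2 = 0.01595
Total periods: m*t = 2 * 3 = 6
Growth factor: (1 + 0.01595)^6 = 1.099598
FV = $41,000.00 * 1.099598 = $45,083.52

$45,083.52


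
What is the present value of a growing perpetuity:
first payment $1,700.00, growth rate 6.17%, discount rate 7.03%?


Formula: PV = C / (r - g)
Spread: r - g = 0.0703 - 0.0617 = 0.0086
Substituting: PV = $1,700.00 / 0.0086
PV = $197,674.42

$197,674.42


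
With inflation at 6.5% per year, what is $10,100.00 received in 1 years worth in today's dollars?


Formula: Real value = nominal / (1 + inflation)^years
Price level: (1 + 0.065)^1 = 1.065
Real value = $10,100.00 / 1.065 = $9,483.57

$9,483.57


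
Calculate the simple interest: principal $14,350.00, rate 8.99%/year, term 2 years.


Formula: I = P * r * t
Substituting: I = $14,350.00 * 0.0899 * 2
Step: I = $14,350.00 * 0.1798
I = $2,580.13

$2,580.13


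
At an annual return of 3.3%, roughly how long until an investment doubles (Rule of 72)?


Formula: Years ≈ 72 / r
Substituting: Years ≈ 72 / 3.3
Years ≈ 21.8

21.8 years


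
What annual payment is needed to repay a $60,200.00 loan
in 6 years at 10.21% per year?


Formula: PMT = PV * r / (1 - (1+r)^(-n))
Denominator: 1 - (1 + 0.1021)^(-6) = 0.441949
Numerator: $60,200.00 * 0.1021 = 6146.42
PMT = 6146.42 / 0.441949 = $13,907.54

$13,907.54


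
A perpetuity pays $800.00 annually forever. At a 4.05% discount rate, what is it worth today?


Formula: PV = C / r
Substituting: PV = $800.00 / 0.0405
PV = $19,753.09

$19,753.09


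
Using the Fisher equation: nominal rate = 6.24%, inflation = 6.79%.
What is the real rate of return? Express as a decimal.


Formula: (1 + r_real) = (1 + r_nom) / (1 + inflation)
Substituting: (1 + r_real) = 1.0624 / 1.0679
(1 + r_real) = 0.99485
r_real = 0.99485 - 1 = -0.00515

-0.00515


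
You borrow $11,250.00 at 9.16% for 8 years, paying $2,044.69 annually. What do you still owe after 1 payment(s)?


Formula: Balance = PV*(1+r)^k - PMT*((1+r)^k - 1)/r
Growth: (1 + 0.0916)^1 = 1.0916
Accumulated factor: ((1+r)^k - 1)/r = 1.0
Balance = $11,250.00 * 1.0916 - $2,044.69 * 1.0
Balance = $10,235.81

$10,235.81


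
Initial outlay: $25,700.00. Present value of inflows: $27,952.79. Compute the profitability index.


Formula: PI = PV(cash flows) / initial investment
Substituting: PI = $27,952.79 / $25,700.00
PI = 1.0877

1.0877


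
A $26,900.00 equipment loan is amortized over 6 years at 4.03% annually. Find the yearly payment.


Formula: PMT = PV * r / (1 - (1+r)^(-n))
Denominator: 1 - (1 + 0.0403)^(-6) = 0.211052
Numerator: $26,900.00 * 0.0403 = 1084.07
PMT = 1084.07 / 0.211052 = $5,136.51

$5,136.51


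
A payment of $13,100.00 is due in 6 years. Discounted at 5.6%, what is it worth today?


Formula: PV = FV / (1 + r)^n
Substituting: PV = $13,100.00 / (1 + 0.056)^6
Discount factor: (1.056)^6 = 1.386703
PV = $13,100.00 / 1.386703 = $9,446.87

$9,446.87


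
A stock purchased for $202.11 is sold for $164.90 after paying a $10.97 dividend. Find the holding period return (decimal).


Formula: HPR = (P1 - P0 + D) / P0
Gain: $164.90 - $202.11 + $10.97 = -$26.24
HPR = -$26.24 / $202.11 = -0.1298

-0.1298


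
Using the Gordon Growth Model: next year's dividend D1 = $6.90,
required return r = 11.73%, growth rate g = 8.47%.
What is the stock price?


Formula: P = D1 / (r - g)
Spread: r - g = 0.1173 - 0.0847 = 0.0326
Substituting: P = $6.90 / 0.0326
P = $211.66

$211.66


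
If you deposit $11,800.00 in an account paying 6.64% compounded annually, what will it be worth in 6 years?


Formula: FV = P * (1 + r)^n
Substituting: FV = $11,800.00 * (1 + 0.0664)^6
Growth factor: (1.0664)^6 = 1.470689
FV = $11,800.00 * 1.470689 = $17,354.13

$17,354.13


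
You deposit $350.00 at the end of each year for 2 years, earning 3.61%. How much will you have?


Formula: FV = PMT * ((1+r)^n - 1) / r
Growth factor: (1 + 0.0361)^2 = 1.073503
Numerator: 1.073503 - 1 = 0.073503
FV = $350.00 * 0.073503 / 0.0361 = $712.64

$712.64


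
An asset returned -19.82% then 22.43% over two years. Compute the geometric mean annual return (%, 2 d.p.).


Formula: Geometric mean = ((1+r1)*(1+r2))^(1/2) - 1
Product: (1 + -0.1982) * (1 + 0.2243) = 0.8018 * 1.2243 = 0.981644
Square root: 0.981644^0.5 = 0.990779
Geometric mean = 0.990779 - 1 = -0.009221
As percentage: -0.92%

-0.92%


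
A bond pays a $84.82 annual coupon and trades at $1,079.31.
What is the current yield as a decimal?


Formula: Current yield = annual coupon / price
Substituting: CY = $84.82 / $1,079.31
CY = 0.078587

0.078587


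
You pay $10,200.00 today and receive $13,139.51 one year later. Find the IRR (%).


Formula: IRR = C1/C0 - 1
Substituting: IRR = $13,139.51 / $10,200.00 - 1
Ratio: 1.288187 - 1 = 0.288187
IRR = 28.8187%

28.8187%


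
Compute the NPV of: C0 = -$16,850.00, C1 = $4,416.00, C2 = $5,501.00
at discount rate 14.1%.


Formula: NPV = C0 + C1/(1+r) + C2/(1+r)^2
Discount C1: $4,416.00 / (1 + 0.141) = $3,870.29
Discount C2: $5,501.00 / (1 + 0.141)^2 = $4,225.42
NPV = -$16,850.00 + $3,870.29 + $4,225.42 = -$8,754.29

-$8,754.29


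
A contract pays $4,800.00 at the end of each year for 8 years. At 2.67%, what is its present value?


Formula: PV = PMT * (1 - (1+r)^(-n)) / r
Discount factor: (1 + 0.0267)^(-8) = 0.809937
Bracket: 1 - 0.809937 = 0.190063
PV = $4,800.00 * 0.190063 / 0.0267 = $34,168.54

$34,168.54


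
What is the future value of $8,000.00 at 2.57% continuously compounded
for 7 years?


Formula: FV = P * e^(r*t)
Exponent: r*t = 0.0257 * 7 = 0.1799
e^(0.1799) = 1.197098
FV = $8,000.00 * 1.197098 = $9,576.78

$9,576.78


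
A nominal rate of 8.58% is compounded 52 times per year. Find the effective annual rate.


Formula: EAR = (1 + r/m)^m - 1
Period rate: r/m = 0.0858 / 52 = 0.00165
Compounding: (1 + 0.00165)^52 = 1.089511
EAR = 1.089511 - 1 = 0.089511

0.089511


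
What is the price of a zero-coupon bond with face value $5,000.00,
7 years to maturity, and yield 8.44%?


Formula: Price = FV / (1 + r)^n
Substituting: Price = $5,000.00 / (1 + 0.0844)^7
Discount factor: (1.0844)^7 = 1.763301
Price = $5,000.00 / 1.763301 = $2,835.59

$2,835.59


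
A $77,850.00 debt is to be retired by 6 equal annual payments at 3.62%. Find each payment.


Formula: PMT = PV * r / (1 - (1+r)^(-n))
Denominator: 1 - (1 + 0.0362)^(-6) = 0.192136
Numerator: $77,850.00 * 0.0362 = 2818.17
PMT = 2818.17 / 0.192136 = $14,667.61

$14,667.61


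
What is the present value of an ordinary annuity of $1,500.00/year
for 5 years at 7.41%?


Formula: PV = PMT * (1 - (1+r)^(-n)) / r
Discount factor: (1 + 0.0741)^(-5) = 0.699482
Bracket: 1 - 0.699482 = 0.300518
PV = $1,500.00 * 0.300518 / 0.0741 = $6,083.36

$6,083.36


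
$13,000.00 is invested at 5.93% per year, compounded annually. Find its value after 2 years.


Formula: FV = P * (1 + r)^n
Substituting: FV = $13,000.00 * (1 + 0.0593)^2
Growth factor: (1.0593)^2 = 1.122116
FV = $13,000.00 * 1.122116 = $14,587.51

$14,587.51


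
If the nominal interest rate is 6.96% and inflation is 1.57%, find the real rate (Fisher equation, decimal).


Formula: (1 + r_real) = (1 + r_nom) / (1 + inflation)
Substituting: (1 + r_real) = 1.0696 / 1.0157
(1 + r_real) = 1.053067
r_real = 1.053067 - 1 = 0.053067

0.053067


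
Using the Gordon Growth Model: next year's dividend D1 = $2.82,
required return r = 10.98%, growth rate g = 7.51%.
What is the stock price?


Formula: P = D1 / (r - g)
Spread: r - g = 0.1098 - 0.0751 = 0.0347
Substituting: P = $2.82 / 0.0347
P = $81.27

$81.27


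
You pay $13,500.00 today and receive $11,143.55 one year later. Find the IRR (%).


Formula: IRR = C1/C0 - 1
Substituting: IRR = $11,143.55 / $13,500.00 - 1
Ratio: 0.825448 - 1 = -0.174552
IRR = -17.4552%

-17.4552%


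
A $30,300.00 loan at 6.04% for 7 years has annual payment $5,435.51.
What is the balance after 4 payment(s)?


Formula: Balance = PV*(1+r)^k - PMT*((1+r)^k - 1)/r
Growth: (1 + 0.0604)^4 = 1.264384
Accumulated factor: ((1+r)^k - 1)/r = 4.377213
Balance = $30,300.00 * 1.264384 - $5,435.51 * 4.377213
Balance = $14,518.44

$14,518.44


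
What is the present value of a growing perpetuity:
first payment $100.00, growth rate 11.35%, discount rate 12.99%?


Formula: PV = C / (r - g)
Spread: r - g = 0.1299 - 0.1135 = 0.0164
Substituting: PV = $100.00 / 0.0164
PV = $6,097.56

$6,097.56


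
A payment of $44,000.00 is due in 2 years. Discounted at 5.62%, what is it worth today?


Formula: PV = FV / (1 + r)^n
Substituting: PV = $44,000.00 / (1 + 0.0562)^2
Discount factor: (1.0562)^2 = 1.115558
PV = $44,000.00 / 1.115558 = $39,442.13

$39,442.13


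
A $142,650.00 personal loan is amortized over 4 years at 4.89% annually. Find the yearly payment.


Formula: PMT = PV * r / (1 - (1+r)^(-n))
Denominator: 1 - (1 + 0.0489)^(-4) = 0.173841
Numerator: $142,650.00 * 0.0489 = 6975.585
PMT = 6975.585 / 0.173841 = $40,126.24

$40,126.24


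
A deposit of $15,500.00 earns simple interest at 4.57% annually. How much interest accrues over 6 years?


Formula: I = P * r * t
Substituting: I = $15,500.00 * 0.0457 * 6
Step: I = $15,500.00 * 0.2742
I = $4,250.10

$4,250.10


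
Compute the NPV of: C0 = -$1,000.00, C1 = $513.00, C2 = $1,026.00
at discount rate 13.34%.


Formula: NPV = C0 + C1/(1+r) + C2/(1+r)^2
Discount C1: $513.00 / (1 + 0.1334) = $452.62
Discount C2: $1,026.00 / (1 + 0.1334)^2 = $798.69
NPV = -$1,000.00 + $452.62 + $798.69 = $251.32

$251.32


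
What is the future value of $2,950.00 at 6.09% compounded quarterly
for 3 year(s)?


Formula: FV = P * (1 + r/m)^(m*t)
Period rate: r/m = 0.0609 / 4 = 0.015225
Total periods: m*t = 4 * 3 = 12
Growth factor: (1 + 0.015225)^12 = 1.198803
FV = $2,950.00 * 1.198803 = $3,536.47

$3,536.47


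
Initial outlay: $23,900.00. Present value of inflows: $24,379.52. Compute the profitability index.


Formula: PI = PV(cash flows) / initial investment
Substituting: PI = $24,379.52 / $23,900.00
PI = 1.0201

1.0201


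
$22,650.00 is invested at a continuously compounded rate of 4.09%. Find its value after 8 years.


Formula: FV = P * e^(r*t)
Exponent: r*t = 0.0409 * 8 = 0.3272
e^(0.3272) = 1.387079
FV = $22,650.00 * 1.387079 = $31,417.34

$31,417.34


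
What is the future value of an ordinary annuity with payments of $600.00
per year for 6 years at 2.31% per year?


Formula: FV = PMT * ((1+r)^n - 1) / r
Growth factor: (1 + 0.0231)^6 = 1.146855
Numerator: 1.146855 - 1 = 0.146855
FV = $600.00 * 0.146855 / 0.0231 = $3,814.42

$3,814.42


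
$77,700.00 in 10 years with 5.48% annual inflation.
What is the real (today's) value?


Formula: Real value = nominal / (1 + inflation)^years
Price level: (1 + 0.0548)^10 = 1.704909
Real value = $77,700.00 / 1.704909 = $45,574.28

$45,574.28


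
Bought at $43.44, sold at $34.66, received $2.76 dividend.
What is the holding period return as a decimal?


Formula: HPR = (P1 - P0 + D) / P0
Gain: $34.66 - $43.44 + $2.76 = -$6.02
HPR = -$6.02 / $43.44 = -0.1386

-0.1386


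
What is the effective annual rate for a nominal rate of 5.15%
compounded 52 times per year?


Formula: EAR = (1 + r/m)^m - 1
Period rate: r/m = 0.0515 / 52 = 0.00099
Compounding: (1 + 0.00099)^52 = 1.052822
EAR = 1.052822 - 1 = 0.052822

0.052822


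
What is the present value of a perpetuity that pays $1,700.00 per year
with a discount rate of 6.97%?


Formula: PV = C / r
Substituting: PV = $1,700.00 / 0.0697
PV = $24,390.24

$24,390.24


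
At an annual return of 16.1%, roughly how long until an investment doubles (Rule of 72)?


Formula: Years ≈ 72 / r
Substituting: Years ≈ 72 / 16.1
Years ≈ 4.5

4.5 years


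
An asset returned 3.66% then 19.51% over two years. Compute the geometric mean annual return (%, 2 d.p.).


Formula: Geometric mean = ((1+r1)*(1+r2))^(1/2) - 1
Product: (1 + 0.0366) * (1 + 0.1951) = 1.0366 * 1.1951 = 1.238841
Square root: 1.238841^0.5 = 1.113032
Geometric mean = 1.113032 - 1 = 0.113032
As percentage: 11.30%

11.30%


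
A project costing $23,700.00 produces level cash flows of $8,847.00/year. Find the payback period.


Formula: Payback = investment / annual cash flow
Substituting: Payback = $23,700.00 / $8,847.00
Payback = 2.6789 years

2.6789 years


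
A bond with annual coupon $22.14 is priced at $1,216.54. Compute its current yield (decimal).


Formula: Current yield = annual coupon / price
Substituting: CY = $22.14 / $1,216.54
CY = 0.018199

0.018199


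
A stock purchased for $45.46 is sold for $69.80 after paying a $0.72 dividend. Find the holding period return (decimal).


Formula: HPR = (P1 - P0 + D) / P0
Gain: $69.80 - $45.46 + $0.72 = $25.06
HPR = $25.06 / $45.46 = 0.5513

0.5513


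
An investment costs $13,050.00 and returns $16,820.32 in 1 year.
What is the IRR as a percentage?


Formula: IRR = C1/C0 - 1
Substituting: IRR = $16,820.32 / $13,050.00 - 1
Ratio: 1.288913 - 1 = 0.288913
IRR = 28.8913%

28.8913%


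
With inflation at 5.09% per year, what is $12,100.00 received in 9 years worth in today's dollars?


Formula: Real value = nominal / (1 + inflation)^years
Price level: (1 + 0.0509)^9 = 1.563337
Real value = $12,100.00 / 1.563337 = $7,739.86

$7,739.86


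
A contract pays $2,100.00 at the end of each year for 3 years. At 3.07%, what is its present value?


Formula: PV = PMT * (1 - (1+r)^(-n)) / r
Discount factor: (1 + 0.0307)^(-3) = 0.913278
Bracket: 1 - 0.913278 = 0.086722
PV = $2,100.00 * 0.086722 / 0.0307 = $5,932.10

$5,932.10


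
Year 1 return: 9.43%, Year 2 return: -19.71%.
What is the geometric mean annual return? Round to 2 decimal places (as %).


Formula: Geometric mean = ((1+r1)*(1+r2))^(1/2) - 1
Product: (1 + 0.0943) * (1 + -0.1971) = 1.0943 * 0.8029 = 0.878613
Square root: 0.878613^0.5 = 0.937344
Geometric mean = 0.937344 - 1 = -0.062656
As percentage: -6.27%

-6.27%


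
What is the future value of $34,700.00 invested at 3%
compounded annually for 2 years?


Formula: FV = P * (1 + r)^n
Substituting: FV = $34,700.00 * (1 + 0.03)^2
Growth factor: (1.03)^2 = 1.0609
FV = $34,700.00 * 1.0609 = $36,813.23

$36,813.23


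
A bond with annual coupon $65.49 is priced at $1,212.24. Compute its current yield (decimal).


Formula: Current yield = annual coupon / price
Substituting: CY = $65.49 / $1,212.24
CY = 0.054024

0.054024


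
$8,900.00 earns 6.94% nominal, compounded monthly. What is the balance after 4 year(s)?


Formula: FV = P * (1 + r/m)^(m*t)
Period rate: r/m = 0.0694 / 12 = 0.005783
Total periods: m*t = 12 * 4 = 48
Growth factor: (1 + 0.005783)^48 = 1.318903
FV = $8,900.00 * 1.318903 = $11,738.24

$11,738.24


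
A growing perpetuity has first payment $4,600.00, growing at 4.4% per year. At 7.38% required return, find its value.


Formula: PV = C / (r - g)
Spread: r - g = 0.0738 - 0.044 = 0.0298
Substituting: PV = $4,600.00 / 0.0298
PV = $154,362.42

$154,362.42


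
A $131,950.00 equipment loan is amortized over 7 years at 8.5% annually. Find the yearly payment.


Formula: PMT = PV * r / (1 - (1+r)^(-n))
Denominator: 1 - (1 + 0.085)^(-7) = 0.435074
Numerator: $131,950.00 * 0.085 = 11215.75
PMT = 11215.75 / 0.435074 = $25,778.97

$25,778.97


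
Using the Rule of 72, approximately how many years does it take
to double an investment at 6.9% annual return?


Formula: Years ≈ 72 / r
Substituting: Years ≈ 72 / 6.9
Years ≈ 10.4

10.4 years


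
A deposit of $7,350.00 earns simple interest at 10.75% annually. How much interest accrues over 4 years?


Formula: I = P * r * t
Substituting: I = $7,350.00 * 0.1075 * 4
Step: I = $7,350.00 * 0.43
I = $3,160.50

$3,160.50


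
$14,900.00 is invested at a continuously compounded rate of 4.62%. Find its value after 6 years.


Formula: FV = P * e^(r*t)
Exponent: r*t = 0.0462 * 6 = 0.2772
e^(0.2772) = 1.31943
FV = $14,900.00 * 1.31943 = $19,659.51

$19,659.51


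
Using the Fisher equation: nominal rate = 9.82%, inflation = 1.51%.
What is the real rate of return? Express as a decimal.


Formula: (1 + r_real) = (1 + r_nom) / (1 + inflation)
Substituting: (1 + r_real) = 1.0982 / 1.0151
(1 + r_real) = 1.081864
r_real = 1.081864 - 1 = 0.081864

0.081864


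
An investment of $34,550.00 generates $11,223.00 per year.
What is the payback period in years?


Formula: Payback = investment / annual cash flow
Substituting: Payback = $34,550.00 / $11,223.00
Payback = 3.0785 years

3.0785 years


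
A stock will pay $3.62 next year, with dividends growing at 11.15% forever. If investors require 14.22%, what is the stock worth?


Formula: P = D1 / (r - g)
Spread: r - g = 0.1422 - 0.1115 = 0.0307
Substituting: P = $3.62 / 0.0307
P = $117.92

$117.92


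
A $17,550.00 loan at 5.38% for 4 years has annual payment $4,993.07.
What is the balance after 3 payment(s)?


Formula: Balance = PV*(1+r)^k - PMT*((1+r)^k - 1)/r
Growth: (1 + 0.0538)^3 = 1.170239
Accumulated factor: ((1+r)^k - 1)/r = 3.164294
Balance = $17,550.00 * 1.170239 - $4,993.07 * 3.164294
Balance = $4,738.15

$4,738.15


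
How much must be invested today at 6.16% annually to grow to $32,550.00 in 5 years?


Formula: PV = FV / (1 + r)^n
Substituting: PV = $32,550.00 / (1 + 0.0616)^5
Discount factor: (1.0616)^5 = 1.348356
PV = $32,550.00 / 1.348356 = $24,140.51

$24,140.51


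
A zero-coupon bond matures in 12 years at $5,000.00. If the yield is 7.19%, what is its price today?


Formula: Price = FV / (1 + r)^n
Substituting: Price = $5,000.00 / (1 + 0.0719)^12
Discount factor: (1.0719)^12 = 2.300654
Price = $5,000.00 / 2.300654 = $2,173.30

$2,173.30


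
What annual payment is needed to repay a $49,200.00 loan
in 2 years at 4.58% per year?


Formula: PMT = PV * r / (1 - (1+r)^(-n))
Denominator: 1 - (1 + 0.0458)^(-2) = 0.085671
Numerator: $49,200.00 * 0.0458 = 2253.36
PMT = 2253.36 / 0.085671 = $26,302.63

$26,302.63


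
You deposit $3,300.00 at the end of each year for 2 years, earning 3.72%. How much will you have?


Formula: FV = PMT * ((1+r)^n - 1) / r
Growth factor: (1 + 0.0372)^2 = 1.075784
Numerator: 1.075784 - 1 = 0.075784
FV = $3,300.00 * 0.075784 / 0.0372 = $6,722.76

$6,722.76


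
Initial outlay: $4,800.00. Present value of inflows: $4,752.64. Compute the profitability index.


Formula: PI = PV(cash flows) / initial investment
Substituting: PI = $4,752.64 / $4,800.00
PI = 0.9901

0.9901


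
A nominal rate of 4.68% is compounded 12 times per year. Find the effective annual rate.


Formula: EAR = (1 + r/m)^m - 1
Period rate: r/m = 0.0468 / 12 = 0.0039
Compounding: (1 + 0.0039)^12 = 1.047817
EAR = 1.047817 - 1 = 0.047817

0.047817


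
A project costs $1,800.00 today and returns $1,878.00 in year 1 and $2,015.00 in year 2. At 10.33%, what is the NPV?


Formula: NPV = C0 + C1/(1+r) + C2/(1+r)^2
Discount C1: $1,878.00 / (1 + 0.1033) = $1,702.17
Discount C2: $2,015.00 / (1 + 0.1033)^2 = $1,655.34
NPV = -$1,800.00 + $1,702.17 + $1,655.34 = $1,557.51

$1,557.51


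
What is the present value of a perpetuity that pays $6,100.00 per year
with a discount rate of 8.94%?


Formula: PV = C / r
Substituting: PV = $6,100.00 / 0.0894
PV = $68,232.66

$68,232.66


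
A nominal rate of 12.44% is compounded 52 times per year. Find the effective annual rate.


Formula: EAR = (1 + r/m)^m - 1
Period rate: r/m = 0.1244 / 52 = 0.002392
Compounding: (1 + 0.002392)^52 = 1.132301
EAR = 1.132301 - 1 = 0.132301

0.132301


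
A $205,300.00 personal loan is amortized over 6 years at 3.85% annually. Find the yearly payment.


Formula: PMT = PV * r / (1 - (1+r)^(-n))
Denominator: 1 - (1 + 0.0385)^(-6) = 0.202812
Numerator: $205,300.00 * 0.0385 = 7904.05
PMT = 7904.05 / 0.202812 = $38,972.38

$38,972.38


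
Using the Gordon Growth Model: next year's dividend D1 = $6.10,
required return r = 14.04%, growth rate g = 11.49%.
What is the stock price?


Formula: P = D1 / (r - g)
Spread: r - g = 0.1404 - 0.1149 = 0.0255
Substituting: P = $6.10 / 0.0255
P = $239.22

$239.22


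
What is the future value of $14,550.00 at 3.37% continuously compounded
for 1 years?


Formula: FV = P * e^(r*t)
Exponent: r*t = 0.0337 * 1 = 0.0337
e^(0.0337) = 1.034274
FV = $14,550.00 * 1.034274 = $15,048.69

$15,048.69


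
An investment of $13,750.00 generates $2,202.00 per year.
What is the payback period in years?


Formula: Payback = investment / annual cash flow
Substituting: Payback = $13,750.00 / $2,202.00
Payback = 6.2443 years

6.2443 years


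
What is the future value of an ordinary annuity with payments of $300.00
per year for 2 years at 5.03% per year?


Formula: FV = PMT * ((1+r)^n - 1) / r
Growth factor: (1 + 0.0503)^2 = 1.10313
Numerator: 1.10313 - 1 = 0.10313
FV = $300.00 * 0.10313 / 0.0503 = $615.09

$615.09


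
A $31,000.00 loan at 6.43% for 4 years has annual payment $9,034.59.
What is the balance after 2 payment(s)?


Formula: Balance = PV*(1+r)^k - PMT*((1+r)^k - 1)/r
Growth: (1 + 0.0643)^2 = 1.132734
Accumulated factor: ((1+r)^k - 1)/r = 2.0643
Balance = $31,000.00 * 1.132734 - $9,034.59 * 2.0643
Balance = $16,464.67

$16,464.67


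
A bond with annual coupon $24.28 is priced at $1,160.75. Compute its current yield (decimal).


Formula: Current yield = annual coupon / price
Substituting: CY = $24.28 / $1,160.75
CY = 0.020918

0.020918


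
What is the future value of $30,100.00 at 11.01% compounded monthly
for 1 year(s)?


Formula: FV = P * (1 + r/m)^(m*t)
Period rate: r/m = 0.1101 / 12 = 0.009175
Total periods: m*t = 12 * 1 = 12
Growth factor: (1 + 0.009175)^12 = 1.115829
FV = $30,100.00 * 1.115829 = $33,586.46

$33,586.46


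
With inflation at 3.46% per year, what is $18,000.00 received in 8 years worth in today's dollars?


Formula: Real value = nominal / (1 + inflation)^years
Price level: (1 + 0.0346)^8 = 1.312743
Real value = $18,000.00 / 1.312743 = $13,711.74

$13,711.74


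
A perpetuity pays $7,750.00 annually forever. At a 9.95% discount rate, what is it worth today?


Formula: PV = C / r
Substituting: PV = $7,750.00 / 0.0995
PV = $77,889.45

$77,889.45


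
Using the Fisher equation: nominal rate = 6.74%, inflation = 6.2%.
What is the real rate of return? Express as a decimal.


Formula: (1 + r_real) = (1 + r_nom) / (1 + inflation)
Substituting: (1 + r_real) = 1.0674 / 1.062
(1 + r_real) = 1.005085
r_real = 1.005085 - 1 = 0.005085

0.005085


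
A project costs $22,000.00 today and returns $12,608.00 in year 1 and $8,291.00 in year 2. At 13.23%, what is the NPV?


Formula: NPV = C0 + C1/(1+r) + C2/(1+r)^2
Discount C1: $12,608.00 / (1 + 0.1323) = $11,134.86
Discount C2: $8,291.00 / (1 + 0.1323)^2 = $6,466.72
NPV = -$22,000.00 + $11,134.86 + $6,466.72 = -$4,398.42

-$4,398.42


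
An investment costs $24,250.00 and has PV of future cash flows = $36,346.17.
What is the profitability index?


Formula: PI = PV(cash flows) / initial investment
Substituting: PI = $36,346.17 / $24,250.00
PI = 1.4988

1.4988


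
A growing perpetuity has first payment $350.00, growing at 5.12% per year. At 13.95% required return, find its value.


Formula: PV = C / (r - g)
Spread: r - g = 0.1395 - 0.0512 = 0.0883
Substituting: PV = $350.00 / 0.0883
PV = $3,963.76

$3,963.76


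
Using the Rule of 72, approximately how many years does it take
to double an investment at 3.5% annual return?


Formula: Years ≈ 72 / r
Substituting: Years ≈ 72 / 3.5
Years ≈ 20.6

20.6 years


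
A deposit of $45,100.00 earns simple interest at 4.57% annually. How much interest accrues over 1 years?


Formula: I = P * r * t
Substituting: I = $45,100.00 * 0.0457 * 1
Step: I = $45,100.00 * 0.0457
I = $2,061.07

$2,061.07


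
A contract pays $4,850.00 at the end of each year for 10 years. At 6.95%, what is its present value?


Formula: PV = PMT * (1 - (1+r)^(-n)) / r
Discount factor: (1 + 0.0695)^(-10) = 0.510731
Bracket: 1 - 0.510731 = 0.489269
PV = $4,850.00 * 0.489269 / 0.0695 = $34,143.24

$34,143.24


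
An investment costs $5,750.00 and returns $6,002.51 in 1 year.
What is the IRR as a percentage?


Formula: IRR = C1/C0 - 1
Substituting: IRR = $6,002.51 / $5,750.00 - 1
Ratio: 1.043915 - 1 = 0.043915
IRR = 4.3915%

4.3915%


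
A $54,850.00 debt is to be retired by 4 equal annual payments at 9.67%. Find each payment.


Formula: PMT = PV * r / (1 - (1+r)^(-n))
Denominator: 1 - (1 + 0.0967)^(-4) = 0.308729
Numerator: $54,850.00 * 0.0967 = 5303.995
PMT = 5303.995 / 0.308729 = $17,180.13

$17,180.13


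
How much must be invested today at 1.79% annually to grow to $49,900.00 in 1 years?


Formula: PV = FV / (1 + r)^n
Substituting: PV = $49,900.00 / (1 + 0.0179)^1
Discount factor: (1.0179)^1 = 1.0179
PV = $49,900.00 / 1.0179 = $49,022.50

$49,022.50


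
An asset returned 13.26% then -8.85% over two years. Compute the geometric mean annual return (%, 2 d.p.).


Formula: Geometric mean = ((1+r1)*(1+r2))^(1/2) - 1
Product: (1 + 0.1326) * (1 + -0.0885) = 1.1326 * 0.9115 = 1.032365
Square root: 1.032365^0.5 = 1.016054
Geometric mean = 1.016054 - 1 = 0.016054
As percentage: 1.61%

1.61%


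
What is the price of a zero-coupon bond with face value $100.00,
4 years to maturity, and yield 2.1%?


Formula: Price = FV / (1 + r)^n
Substituting: Price = $100.00 / (1 + 0.021)^4
Discount factor: (1.021)^4 = 1.086683
Price = $100.00 / 1.086683 = $92.02

$92.02


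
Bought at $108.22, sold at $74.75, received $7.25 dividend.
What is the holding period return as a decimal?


Formula: HPR = (P1 - P0 + D) / P0
Gain: $74.75 - $108.22 + $7.25 = -$26.22
HPR = -$26.22 / $108.22 = -0.2423

-0.2423


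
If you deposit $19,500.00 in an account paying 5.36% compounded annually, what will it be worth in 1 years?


Formula: FV = P * (1 + r)^n
Substituting: FV = $19,500.00 * (1 + 0.0536)^1
Growth factor: (1.0536)^1 = 1.0536
FV = $19,500.00 * 1.0536 = $20,545.20

$20,545.20


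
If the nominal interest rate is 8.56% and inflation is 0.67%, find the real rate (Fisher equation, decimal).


Formula: (1 + r_real) = (1 + r_nom) / (1 + inflation)
Substituting: (1 + r_real) = 1.0856 / 1.0067
(1 + r_real) = 1.078375
r_real = 1.078375 - 1 = 0.078375

0.078375


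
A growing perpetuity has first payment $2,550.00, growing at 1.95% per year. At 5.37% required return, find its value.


Formula: PV = C / (r - g)
Spread: r - g = 0.0537 - 0.0195 = 0.0342
Substituting: PV = $2,550.00 / 0.0342
PV = $74,561.40

$74,561.40


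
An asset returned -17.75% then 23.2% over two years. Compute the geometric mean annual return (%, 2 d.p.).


Formula: Geometric mean = ((1+r1)*(1+r2))^(1/2) - 1
Product: (1 + -0.1775) * (1 + 0.232) = 0.8225 * 1.232 = 1.01332
Square root: 1.01332^0.5 = 1.006638
Geometric mean = 1.006638 - 1 = 0.006638
As percentage: 0.66%

0.66%


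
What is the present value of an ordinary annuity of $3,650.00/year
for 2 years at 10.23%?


Formula: PV = PMT * (1 - (1+r)^(-n)) / r
Discount factor: (1 + 0.1023)^(-2) = 0.823001
Bracket: 1 - 0.823001 = 0.176999
PV = $3,650.00 * 0.176999 / 0.1023 = $6,315.21

$6,315.21


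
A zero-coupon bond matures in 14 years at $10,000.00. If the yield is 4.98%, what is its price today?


Formula: Price = FV / (1 + r)^n
Substituting: Price = $10,000.00 / (1 + 0.0498)^14
Discount factor: (1.0498)^14 = 1.974658
Price = $10,000.00 / 1.974658 = $5,064.17

$5,064.17


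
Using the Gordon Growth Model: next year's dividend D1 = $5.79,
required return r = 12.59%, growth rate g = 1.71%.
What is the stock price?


Formula: P = D1 / (r - g)
Spread: r - g = 0.1259 - 0.0171 = 0.1088
Substituting: P = $5.79 / 0.1088
P = $53.22

$53.22


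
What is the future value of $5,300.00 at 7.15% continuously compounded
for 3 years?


Formula: FV = P * e^(r*t)
Exponent: r*t = 0.0715 * 3 = 0.2145
e^(0.2145) = 1.239242
FV = $5,300.00 * 1.239242 = $6,567.98

$6,567.98


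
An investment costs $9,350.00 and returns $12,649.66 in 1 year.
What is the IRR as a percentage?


Formula: IRR = C1/C0 - 1
Substituting: IRR = $12,649.66 / $9,350.00 - 1
Ratio: 1.352905 - 1 = 0.352905
IRR = 35.2905%

35.2905%
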